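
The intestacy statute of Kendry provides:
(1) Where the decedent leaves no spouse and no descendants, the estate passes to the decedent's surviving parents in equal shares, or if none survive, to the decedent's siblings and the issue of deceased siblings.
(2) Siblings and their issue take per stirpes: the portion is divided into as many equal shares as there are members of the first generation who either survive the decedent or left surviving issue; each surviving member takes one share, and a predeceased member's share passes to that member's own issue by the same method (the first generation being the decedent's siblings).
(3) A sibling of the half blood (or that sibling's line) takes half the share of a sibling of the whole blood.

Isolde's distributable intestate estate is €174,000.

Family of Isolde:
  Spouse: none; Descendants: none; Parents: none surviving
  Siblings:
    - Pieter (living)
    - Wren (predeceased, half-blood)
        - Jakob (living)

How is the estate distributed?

The entire €174,000 passes to the siblings and their issue.
Counting each half-blood sibling's line as half a unit, there are 3/2 units in €174,000, so one unit is €116,000. Whole-blood lines (Pieter) take €116,000 each; half-blood lines (Wren) take €58,000 each.
Wren's share (€58,000) passes entirely to Jakob.

Pieter: €116,000; Jakob: €58,000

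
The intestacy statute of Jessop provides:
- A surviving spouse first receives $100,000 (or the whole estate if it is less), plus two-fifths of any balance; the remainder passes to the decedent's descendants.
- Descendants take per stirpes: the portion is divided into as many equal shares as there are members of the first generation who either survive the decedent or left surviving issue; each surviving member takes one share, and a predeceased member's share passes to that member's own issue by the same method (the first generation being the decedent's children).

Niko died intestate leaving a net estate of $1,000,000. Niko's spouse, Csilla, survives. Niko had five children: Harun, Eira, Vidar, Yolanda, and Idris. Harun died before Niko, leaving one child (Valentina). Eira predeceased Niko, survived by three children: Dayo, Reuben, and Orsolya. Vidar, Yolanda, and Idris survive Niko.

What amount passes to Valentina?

Valentina receives $108,000.

Csilla first takes $100,000, leaving a balance of $900,000. Csilla then takes two-fifths of the balance ($360,000), for a total of $460,000. The remaining $540,000 passes to the descendants.
The descendants' portion ($540,000) is divided into 5 shares of $108,000: Vidar, Yolanda, and Idris each take $108,000; Harun's $108,000 share passes to Harun's issue; Eira's $108,000 share passes to Eira's issue.
Harun's share ($108,000) passes entirely to Valentina.
Eira's share ($108,000) is divided into 3 shares of $36,000: Dayo, Reuben, and Orsolya each take $36,000.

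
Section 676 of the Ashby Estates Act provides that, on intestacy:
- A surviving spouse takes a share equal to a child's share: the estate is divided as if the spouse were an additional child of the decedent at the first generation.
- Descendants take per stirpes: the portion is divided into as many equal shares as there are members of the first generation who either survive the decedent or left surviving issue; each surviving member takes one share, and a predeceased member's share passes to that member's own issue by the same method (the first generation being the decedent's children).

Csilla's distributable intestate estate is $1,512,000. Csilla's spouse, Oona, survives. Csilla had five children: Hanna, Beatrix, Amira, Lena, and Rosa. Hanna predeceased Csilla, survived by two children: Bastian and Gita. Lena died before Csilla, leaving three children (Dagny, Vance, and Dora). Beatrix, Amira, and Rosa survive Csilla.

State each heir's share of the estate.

The spouse counts as an additional share at the children's level, so there are 6 primary shares of $252,000. Oona takes one such share ($252,000).
The children's combined portion ($1,260,000) is divided into 5 shares of $252,000: Beatrix, Amira, and Rosa each take $252,000; Hanna's $252,000 share passes to Hanna's issue; Lena's $252,000 share passes to Lena's issue.
Hanna's share ($252,000) is divided into 2 shares of $126,000: Bastian and Gita each take $126,000.
Lena's share ($252,000) is divided into 3 shares of $84,000: Dagny, Vance, and Dora each take $84,000.

Oona: $252,000; Bastian: $126,000; Gita: $126,000; Beatrix: $252,000; Amira: $252,000; Dagny: $84,000; Vance: $84,000; Dora: $84,000; Rosa: $252,000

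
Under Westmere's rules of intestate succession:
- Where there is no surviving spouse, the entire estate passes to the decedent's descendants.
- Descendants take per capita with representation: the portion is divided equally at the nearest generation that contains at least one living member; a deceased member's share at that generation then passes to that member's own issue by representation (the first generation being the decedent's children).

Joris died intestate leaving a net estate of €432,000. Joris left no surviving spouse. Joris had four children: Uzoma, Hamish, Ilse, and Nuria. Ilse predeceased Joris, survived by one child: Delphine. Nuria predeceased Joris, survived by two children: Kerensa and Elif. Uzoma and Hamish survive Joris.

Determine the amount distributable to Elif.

The entire €432,000 passes to the descendants.
That amount (€432,000) is divided into 4 shares of €108,000: Uzoma and Hamish each take €108,000; Ilse's €108,000 share passes to Ilse's issue; Nuria's €108,000 share passes to Nuria's issue.
Ilse's share (€108,000) passes entirely to Delphine.
Nuria's share (€108,000) is divided into 2 shares of €54,000: Kerensa and Elif each take €54,000.

Elif receives €54,000.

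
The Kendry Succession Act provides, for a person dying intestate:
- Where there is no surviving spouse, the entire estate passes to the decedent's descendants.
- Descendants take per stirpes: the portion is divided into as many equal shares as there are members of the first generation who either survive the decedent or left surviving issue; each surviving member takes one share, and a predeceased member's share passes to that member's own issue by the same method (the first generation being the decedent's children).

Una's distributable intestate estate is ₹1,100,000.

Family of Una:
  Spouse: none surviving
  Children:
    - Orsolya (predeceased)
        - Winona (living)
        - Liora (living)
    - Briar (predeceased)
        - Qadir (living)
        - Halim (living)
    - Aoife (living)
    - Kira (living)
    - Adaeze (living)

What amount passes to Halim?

Halim receives ₹110,000.

The entire ₹1,100,000 passes to the descendants.
That amount (₹1,100,000) is divided into 5 shares of ₹220,000: Aoife, Kira, and Adaeze each take ₹220,000; Orsolya's ₹220,000 share passes to Orsolya's issue; Briar's ₹220,000 share passes to Briar's issue.
Orsolya's share (₹220,000) is divided into 2 shares of ₹110,000: Winona and Liora each take ₹110,000.
Briar's share (₹220,000) is divided into 2 shares of ₹110,000: Qadir and Halim each take ₹110,000.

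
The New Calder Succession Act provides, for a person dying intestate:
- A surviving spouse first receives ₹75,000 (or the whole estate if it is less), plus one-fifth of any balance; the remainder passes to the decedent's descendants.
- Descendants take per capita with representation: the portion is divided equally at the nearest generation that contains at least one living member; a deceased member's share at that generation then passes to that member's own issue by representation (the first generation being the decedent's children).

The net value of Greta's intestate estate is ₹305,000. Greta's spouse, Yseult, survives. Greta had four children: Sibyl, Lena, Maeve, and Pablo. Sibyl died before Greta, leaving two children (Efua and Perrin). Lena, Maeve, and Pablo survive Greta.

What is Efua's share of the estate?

Efua receives ₹23,000.

Yseult first takes ₹75,000, leaving a balance of ₹230,000. Yseult then takes one-fifth of the balance (₹46,000), for a total of ₹121,000. The remaining ₹184,000 passes to the descendants.
The descendants' portion (₹184,000) is divided into 4 shares of ₹46,000: Lena, Maeve, and Pablo each take ₹46,000; Sibyl's ₹46,000 share passes to Sibyl's issue.
Sibyl's share (₹46,000) is divided into 2 shares of ₹23,000: Efua and Perrin each take ₹23,000.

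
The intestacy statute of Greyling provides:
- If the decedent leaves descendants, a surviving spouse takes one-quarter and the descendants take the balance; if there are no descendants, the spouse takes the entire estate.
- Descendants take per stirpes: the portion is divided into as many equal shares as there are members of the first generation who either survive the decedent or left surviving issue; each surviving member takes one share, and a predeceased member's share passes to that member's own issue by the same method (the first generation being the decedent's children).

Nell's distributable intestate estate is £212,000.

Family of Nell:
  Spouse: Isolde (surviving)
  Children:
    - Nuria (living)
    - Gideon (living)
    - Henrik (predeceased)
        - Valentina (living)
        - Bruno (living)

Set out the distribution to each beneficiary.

Isolde takes one-quarter of £212,000 = £53,000. The remaining £159,000 passes to the descendants.
The descendants' portion (£159,000) is divided into 3 shares of £53,000: Nuria and Gideon each take £53,000; Henrik's £53,000 share passes to Henrik's issue.
Henrik's share (£53,000) is divided into 2 shares of £26,500: Valentina and Bruno each take £26,500.

Isolde: £53,000; Nuria: £53,000; Gideon: £53,000; Valentina: £26,500; Bruno: £26,500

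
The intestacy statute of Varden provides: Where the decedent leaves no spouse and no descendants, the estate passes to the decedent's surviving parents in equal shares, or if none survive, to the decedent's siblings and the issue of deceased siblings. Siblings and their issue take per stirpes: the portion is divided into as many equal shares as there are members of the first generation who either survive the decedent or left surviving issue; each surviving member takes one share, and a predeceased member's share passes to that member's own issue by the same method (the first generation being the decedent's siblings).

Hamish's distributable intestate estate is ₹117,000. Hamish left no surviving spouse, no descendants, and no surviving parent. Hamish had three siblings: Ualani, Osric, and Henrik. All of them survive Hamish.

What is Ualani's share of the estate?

The entire ₹117,000 passes to the siblings and their issue.
That amount (₹117,000) is divided into 3 shares of ₹39,000: Ualani, Osric, and Henrik each take ₹39,000.

Ualani receives ₹39,000.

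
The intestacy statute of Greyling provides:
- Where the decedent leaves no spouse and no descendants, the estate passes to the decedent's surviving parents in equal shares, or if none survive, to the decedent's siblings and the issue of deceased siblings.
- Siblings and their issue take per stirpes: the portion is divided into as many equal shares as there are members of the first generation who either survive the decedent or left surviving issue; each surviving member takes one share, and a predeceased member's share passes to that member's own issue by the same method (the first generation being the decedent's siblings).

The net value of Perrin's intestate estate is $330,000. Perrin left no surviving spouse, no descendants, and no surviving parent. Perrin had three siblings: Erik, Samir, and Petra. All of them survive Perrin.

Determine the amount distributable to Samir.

The entire $330,000 passes to the siblings and their issue.
That amount ($330,000) is divided into 3 shares of $110,000: Erik, Samir, and Petra each take $110,000.

Samir receives $110,000.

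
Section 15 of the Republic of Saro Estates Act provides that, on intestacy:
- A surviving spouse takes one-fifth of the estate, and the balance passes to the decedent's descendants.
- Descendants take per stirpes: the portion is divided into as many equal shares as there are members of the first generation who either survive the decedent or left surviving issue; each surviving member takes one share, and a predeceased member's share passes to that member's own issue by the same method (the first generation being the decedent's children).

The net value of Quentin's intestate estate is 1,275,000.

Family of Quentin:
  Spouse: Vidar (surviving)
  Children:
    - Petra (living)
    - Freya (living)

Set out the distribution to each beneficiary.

Vidar takes one-fifth of 1,275,000 = 255,000. The remaining 1,020,000 passes to the descendants.
The descendants' portion (1,020,000) is divided into 2 shares of 510,000: Petra and Freya each take 510,000.

Vidar: 255,000; Petra: 510,000; Freya: 510,000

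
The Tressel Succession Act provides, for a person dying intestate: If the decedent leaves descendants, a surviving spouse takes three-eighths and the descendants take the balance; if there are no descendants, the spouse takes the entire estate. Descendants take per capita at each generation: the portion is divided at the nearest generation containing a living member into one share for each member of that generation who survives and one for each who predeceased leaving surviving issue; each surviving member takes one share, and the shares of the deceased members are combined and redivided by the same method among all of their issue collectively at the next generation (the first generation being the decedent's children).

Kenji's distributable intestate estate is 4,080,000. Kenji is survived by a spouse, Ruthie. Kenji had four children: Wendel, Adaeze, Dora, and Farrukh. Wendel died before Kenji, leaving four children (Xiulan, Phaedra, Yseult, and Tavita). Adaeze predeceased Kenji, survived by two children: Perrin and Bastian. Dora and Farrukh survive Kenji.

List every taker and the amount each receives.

Ruthie takes three-eighths of 4,080,000 = 1,530,000. The remaining 2,550,000 passes to the descendants.
The descendants' portion (2,550,000) is divided at the children's generation into 4 shares of 637,500. Dora and Farrukh each take 637,500. The 2 shares of the deceased (Wendel and Adaeze) are combined into a pool of 1,275,000.
That pool (1,275,000) is divided at the grandchildren's generation equally among Xiulan, Phaedra, Yseult, Tavita, Perrin, and Bastian: 212,500 each.

Ruthie: 1,530,000; Xiulan: 212,500; Phaedra: 212,500; Yseult: 212,500; Tavita: 212,500; Perrin: 212,500; Bastian: 212,500; Dora: 637,500; Farrukh: 637,500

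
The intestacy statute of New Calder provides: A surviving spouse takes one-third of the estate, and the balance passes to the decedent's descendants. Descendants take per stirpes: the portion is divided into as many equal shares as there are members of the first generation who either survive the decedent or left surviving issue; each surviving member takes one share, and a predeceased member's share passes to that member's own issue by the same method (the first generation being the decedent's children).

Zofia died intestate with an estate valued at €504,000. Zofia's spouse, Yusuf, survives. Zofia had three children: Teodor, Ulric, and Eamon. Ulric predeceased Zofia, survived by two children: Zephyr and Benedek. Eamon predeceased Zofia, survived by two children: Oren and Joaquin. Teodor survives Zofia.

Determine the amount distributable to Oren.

Oren receives €56,000.

Yusuf takes one-third of €504,000 = €168,000. The remaining €336,000 passes to the descendants.
The descendants' portion (€336,000) is divided into 3 shares of €112,000: Teodor takes €112,000; Ulric's €112,000 share passes to Ulric's issue; Eamon's €112,000 share passes to Eamon's issue.
Ulric's share (€112,000) is divided into 2 shares of €56,000: Zephyr and Benedek each take €56,000.
Eamon's share (€112,000) is divided into 2 shares of €56,000: Oren and Joaquin each take €56,000.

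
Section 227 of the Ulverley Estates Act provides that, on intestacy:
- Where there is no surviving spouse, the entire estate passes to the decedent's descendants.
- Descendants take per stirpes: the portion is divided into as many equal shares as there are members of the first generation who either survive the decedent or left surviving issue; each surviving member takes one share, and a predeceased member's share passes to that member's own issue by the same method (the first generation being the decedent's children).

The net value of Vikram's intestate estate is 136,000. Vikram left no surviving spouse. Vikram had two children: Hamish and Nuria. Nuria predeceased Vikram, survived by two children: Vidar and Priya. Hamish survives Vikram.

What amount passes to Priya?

Priya receives 34,000.

The entire 136,000 passes to the descendants.
That amount (136,000) is divided into 2 shares of 68,000: Hamish takes 68,000; Nuria's 68,000 share passes to Nuria's issue.
Nuria's share (68,000) is divided into 2 shares of 34,000: Vidar and Priya each take 34,000.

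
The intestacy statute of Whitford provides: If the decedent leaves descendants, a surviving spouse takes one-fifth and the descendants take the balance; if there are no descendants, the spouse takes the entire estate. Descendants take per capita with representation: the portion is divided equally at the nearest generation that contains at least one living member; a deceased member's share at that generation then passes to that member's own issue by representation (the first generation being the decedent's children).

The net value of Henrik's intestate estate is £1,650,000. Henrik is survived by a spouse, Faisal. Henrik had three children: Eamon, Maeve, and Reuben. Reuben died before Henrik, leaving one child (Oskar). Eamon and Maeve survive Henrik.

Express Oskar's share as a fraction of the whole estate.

Faisal takes one-fifth of £1,650,000 = £330,000. The remaining £1,320,000 passes to the descendants.
The descendants' portion (£1,320,000) is divided into 3 shares of £440,000: Eamon and Maeve each take £440,000; Reuben's £440,000 share passes to Reuben's issue.
Reuben's share (£440,000) passes entirely to Oskar.

Oskar receives 4/15 of the estate.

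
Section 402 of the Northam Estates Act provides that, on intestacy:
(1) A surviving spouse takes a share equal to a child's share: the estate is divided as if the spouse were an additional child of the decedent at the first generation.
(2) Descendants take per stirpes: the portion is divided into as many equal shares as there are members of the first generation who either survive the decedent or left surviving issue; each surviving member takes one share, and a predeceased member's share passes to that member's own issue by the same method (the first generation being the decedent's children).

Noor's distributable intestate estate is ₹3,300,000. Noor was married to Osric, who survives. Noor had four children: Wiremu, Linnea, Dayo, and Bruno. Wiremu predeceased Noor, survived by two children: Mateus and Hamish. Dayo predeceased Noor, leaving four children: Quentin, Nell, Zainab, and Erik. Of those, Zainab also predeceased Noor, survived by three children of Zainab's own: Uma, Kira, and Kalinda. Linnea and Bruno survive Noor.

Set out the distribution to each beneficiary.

Osric: ₹660,000; Mateus: ₹330,000; Hamish: ₹330,000; Linnea: ₹660,000; Quentin: ₹165,000; Nell: ₹165,000; Uma: ₹55,000; Kira: ₹55,000; Kalinda: ₹55,000; Erik: ₹165,000; Bruno: ₹660,000

The spouse counts as an additional share at the children's level, so there are 5 primary shares of ₹660,000. Osric takes one such share (₹660,000).
The children's combined portion (₹2,640,000) is divided into 4 shares of ₹660,000: Linnea and Bruno each take ₹660,000; Wiremu's ₹660,000 share passes to Wiremu's issue; Dayo's ₹660,000 share passes to Dayo's issue.
Wiremu's share (₹660,000) is divided into 2 shares of ₹330,000: Mateus and Hamish each take ₹330,000.
Dayo's share (₹660,000) is divided into 4 shares of ₹165,000: Quentin, Nell, and Erik each take ₹165,000; Zainab's ₹165,000 share passes to Zainab's issue.
Zainab's share (₹165,000) is divided into 3 shares of ₹55,000: Uma, Kira, and Kalinda each take ₹55,000.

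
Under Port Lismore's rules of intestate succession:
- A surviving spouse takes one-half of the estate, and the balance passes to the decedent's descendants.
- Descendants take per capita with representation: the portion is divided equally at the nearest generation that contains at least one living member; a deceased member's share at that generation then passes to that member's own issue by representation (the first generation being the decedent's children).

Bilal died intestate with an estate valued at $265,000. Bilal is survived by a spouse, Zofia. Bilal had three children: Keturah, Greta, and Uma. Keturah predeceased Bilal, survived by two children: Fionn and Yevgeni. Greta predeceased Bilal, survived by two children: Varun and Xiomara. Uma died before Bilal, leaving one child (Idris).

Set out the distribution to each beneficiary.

Zofia: $132,500; Fionn: $26,500; Yevgeni: $26,500; Varun: $26,500; Xiomara: $26,500; Idris: $26,500

Zofia takes one-half of $265,000 = $132,500. The remaining $132,500 passes to the descendants.
No child survives, so the initial division is made at the grandchildren's generation.
The descendants' portion ($132,500) is divided into 5 shares of $26,500: Fionn, Yevgeni, Varun, Xiomara, and Idris each take $26,500.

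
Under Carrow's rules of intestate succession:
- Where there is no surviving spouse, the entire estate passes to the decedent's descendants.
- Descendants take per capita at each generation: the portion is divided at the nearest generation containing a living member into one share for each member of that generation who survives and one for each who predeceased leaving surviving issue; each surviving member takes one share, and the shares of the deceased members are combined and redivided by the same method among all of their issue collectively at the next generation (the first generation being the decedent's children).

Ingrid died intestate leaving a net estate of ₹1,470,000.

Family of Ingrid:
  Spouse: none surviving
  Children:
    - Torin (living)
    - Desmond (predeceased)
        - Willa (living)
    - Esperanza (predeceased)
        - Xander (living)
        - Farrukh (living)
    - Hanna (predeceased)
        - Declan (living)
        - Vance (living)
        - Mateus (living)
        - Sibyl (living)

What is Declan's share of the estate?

Declan receives ₹157,500.

The entire ₹1,470,000 passes to the descendants.
That amount (₹1,470,000) is divided at the children's generation into 4 shares of ₹367,500. Torin takes ₹367,500. The 3 shares of the deceased (Desmond, Esperanza, and Hanna) are combined into a pool of ₹1,102,500.
That pool (₹1,102,500) is divided at the grandchildren's generation equally among Willa, Xander, Farrukh, Declan, Vance, Mateus, and Sibyl: ₹157,500 each.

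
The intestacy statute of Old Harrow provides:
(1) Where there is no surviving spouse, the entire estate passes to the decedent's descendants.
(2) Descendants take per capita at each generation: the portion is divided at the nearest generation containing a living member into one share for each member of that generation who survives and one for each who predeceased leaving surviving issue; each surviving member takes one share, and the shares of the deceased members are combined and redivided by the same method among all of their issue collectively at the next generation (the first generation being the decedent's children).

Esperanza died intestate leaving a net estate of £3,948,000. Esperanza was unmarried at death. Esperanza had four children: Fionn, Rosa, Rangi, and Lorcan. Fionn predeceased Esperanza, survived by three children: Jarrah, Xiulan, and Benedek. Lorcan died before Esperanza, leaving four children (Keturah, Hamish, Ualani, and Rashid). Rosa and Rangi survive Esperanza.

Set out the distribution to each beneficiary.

The entire £3,948,000 passes to the descendants.
That amount (£3,948,000) is divided at the children's generation into 4 shares of £987,000. Rosa and Rangi each take £987,000. The 2 shares of the deceased (Fionn and Lorcan) are combined into a pool of £1,974,000.
That pool (£1,974,000) is divided at the grandchildren's generation equally among Jarrah, Xiulan, Benedek, Keturah, Hamish, Ualani, and Rashid: £282,000 each.

Jarrah: £282,000; Xiulan: £282,000; Benedek: £282,000; Rosa: £987,000; Rangi: £987,000; Keturah: £282,000; Hamish: £282,000; Ualani: £282,000; Rashid: £282,000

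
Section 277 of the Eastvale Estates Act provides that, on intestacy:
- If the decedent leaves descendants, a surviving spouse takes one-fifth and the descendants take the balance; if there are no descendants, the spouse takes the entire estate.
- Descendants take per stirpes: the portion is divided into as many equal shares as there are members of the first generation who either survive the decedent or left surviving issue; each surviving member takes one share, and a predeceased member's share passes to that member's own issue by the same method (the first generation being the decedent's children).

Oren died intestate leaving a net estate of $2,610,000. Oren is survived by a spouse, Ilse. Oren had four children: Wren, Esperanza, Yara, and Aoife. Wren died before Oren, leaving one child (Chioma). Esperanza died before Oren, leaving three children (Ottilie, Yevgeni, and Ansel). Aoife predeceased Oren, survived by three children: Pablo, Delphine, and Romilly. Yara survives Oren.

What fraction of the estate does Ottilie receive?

Ilse takes one-fifth of $2,610,000 = $522,000. The remaining $2,088,000 passes to the descendants.
The descendants' portion ($2,088,000) is divided into 4 shares of $522,000: Yara takes $522,000; Wren's $522,000 share passes to Wren's issue; Esperanza's $522,000 share passes to Esperanza's issue; Aoife's $522,000 share passes to Aoife's issue.
Wren's share ($522,000) passes entirely to Chioma.
Esperanza's share ($522,000) is divided into 3 shares of $174,000: Ottilie, Yevgeni, and Ansel each take $174,000.
Aoife's share ($522,000) is divided into 3 shares of $174,000: Pablo, Delphine, and Romilly each take $174,000.

Ottilie receives 1/15 of the estate.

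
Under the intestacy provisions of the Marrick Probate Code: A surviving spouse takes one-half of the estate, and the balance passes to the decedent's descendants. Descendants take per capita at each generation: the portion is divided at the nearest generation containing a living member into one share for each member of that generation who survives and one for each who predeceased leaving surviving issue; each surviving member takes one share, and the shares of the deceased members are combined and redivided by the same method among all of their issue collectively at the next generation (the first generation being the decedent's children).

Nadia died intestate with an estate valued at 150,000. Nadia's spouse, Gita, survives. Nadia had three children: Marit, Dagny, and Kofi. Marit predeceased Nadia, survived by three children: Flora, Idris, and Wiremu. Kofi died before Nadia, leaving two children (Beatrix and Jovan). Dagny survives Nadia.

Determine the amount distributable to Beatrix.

Beatrix receives 10,000.

Gita takes one-half of 150,000 = 75,000. The remaining 75,000 passes to the descendants.
The descendants' portion (75,000) is divided at the children's generation into 3 shares of 25,000. Dagny takes 25,000. The 2 shares of the deceased (Marit and Kofi) are combined into a pool of 50,000.
That pool (50,000) is divided at the grandchildren's generation equally among Flora, Idris, Wiremu, Beatrix, and Jovan: 10,000 each.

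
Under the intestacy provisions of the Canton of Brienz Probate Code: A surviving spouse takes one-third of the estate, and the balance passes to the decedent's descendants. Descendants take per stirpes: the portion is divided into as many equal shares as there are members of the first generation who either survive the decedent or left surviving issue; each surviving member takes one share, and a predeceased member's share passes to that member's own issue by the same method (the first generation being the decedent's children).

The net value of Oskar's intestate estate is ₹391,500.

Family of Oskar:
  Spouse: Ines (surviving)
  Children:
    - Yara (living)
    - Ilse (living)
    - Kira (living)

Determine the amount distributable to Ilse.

Ilse receives ₹87,000.

Ines takes one-third of ₹391,500 = ₹130,500. The remaining ₹261,000 passes to the descendants.
The descendants' portion (₹261,000) is divided into 3 shares of ₹87,000: Yara, Ilse, and Kira each take ₹87,000.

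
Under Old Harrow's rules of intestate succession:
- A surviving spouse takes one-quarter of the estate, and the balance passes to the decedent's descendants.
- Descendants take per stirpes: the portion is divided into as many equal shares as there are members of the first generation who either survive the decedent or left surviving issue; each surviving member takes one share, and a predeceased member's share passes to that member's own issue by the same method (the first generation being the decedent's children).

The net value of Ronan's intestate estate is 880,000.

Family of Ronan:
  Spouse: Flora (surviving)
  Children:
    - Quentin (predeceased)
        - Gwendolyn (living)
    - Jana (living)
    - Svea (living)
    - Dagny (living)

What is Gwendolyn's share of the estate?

Flora takes one-quarter of 880,000 = 220,000. The remaining 660,000 passes to the descendants.
The descendants' portion (660,000) is divided into 4 shares of 165,000: Jana, Svea, and Dagny each take 165,000; Quentin's 165,000 share passes to Quentin's issue.
Quentin's share (165,000) passes entirely to Gwendolyn.

Gwendolyn receives 165,000.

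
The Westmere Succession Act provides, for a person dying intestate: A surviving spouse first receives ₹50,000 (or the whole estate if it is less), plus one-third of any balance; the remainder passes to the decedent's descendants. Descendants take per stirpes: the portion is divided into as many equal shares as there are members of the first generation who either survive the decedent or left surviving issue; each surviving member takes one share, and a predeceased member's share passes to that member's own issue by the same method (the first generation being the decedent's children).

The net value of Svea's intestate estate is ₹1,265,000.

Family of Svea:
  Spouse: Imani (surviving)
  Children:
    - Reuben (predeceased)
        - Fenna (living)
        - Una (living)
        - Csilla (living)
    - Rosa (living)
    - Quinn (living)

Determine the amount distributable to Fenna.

Imani first takes ₹50,000, leaving a balance of ₹1,215,000. Imani then takes one-third of the balance (₹405,000), for a total of ₹455,000. The remaining ₹810,000 passes to the descendants.
The descendants' portion (₹810,000) is divided into 3 shares of ₹270,000: Rosa and Quinn each take ₹270,000; Reuben's ₹270,000 share passes to Reuben's issue.
Reuben's share (₹270,000) is divided into 3 shares of ₹90,000: Fenna, Una, and Csilla each take ₹90,000.

Fenna receives ₹90,000.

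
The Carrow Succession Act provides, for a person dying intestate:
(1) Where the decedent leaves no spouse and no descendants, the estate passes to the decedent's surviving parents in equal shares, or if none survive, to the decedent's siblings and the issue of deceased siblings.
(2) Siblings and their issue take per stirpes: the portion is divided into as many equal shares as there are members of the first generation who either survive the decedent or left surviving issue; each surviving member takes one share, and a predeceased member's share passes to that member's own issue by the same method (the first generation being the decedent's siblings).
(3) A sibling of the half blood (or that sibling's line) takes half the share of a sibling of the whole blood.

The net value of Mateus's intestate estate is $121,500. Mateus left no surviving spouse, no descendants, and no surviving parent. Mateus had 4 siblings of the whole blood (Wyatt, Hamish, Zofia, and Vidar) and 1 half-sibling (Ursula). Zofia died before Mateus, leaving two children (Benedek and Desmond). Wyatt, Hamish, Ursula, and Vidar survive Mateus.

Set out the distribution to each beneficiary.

The entire $121,500 passes to the siblings and their issue.
Counting each half-blood sibling's line as half a unit, there are 9/2 units in $121,500, so one unit is $27,000. Whole-blood lines (Wyatt, Hamish, Zofia, and Vidar) take $27,000 each; half-blood lines (Ursula) take $13,500 each.
Zofia's share ($27,000) is divided into 2 shares of $13,500: Benedek and Desmond each take $13,500.

Wyatt: $27,000; Hamish: $27,000; Benedek: $13,500; Desmond: $13,500; Ursula: $13,500; Vidar: $27,000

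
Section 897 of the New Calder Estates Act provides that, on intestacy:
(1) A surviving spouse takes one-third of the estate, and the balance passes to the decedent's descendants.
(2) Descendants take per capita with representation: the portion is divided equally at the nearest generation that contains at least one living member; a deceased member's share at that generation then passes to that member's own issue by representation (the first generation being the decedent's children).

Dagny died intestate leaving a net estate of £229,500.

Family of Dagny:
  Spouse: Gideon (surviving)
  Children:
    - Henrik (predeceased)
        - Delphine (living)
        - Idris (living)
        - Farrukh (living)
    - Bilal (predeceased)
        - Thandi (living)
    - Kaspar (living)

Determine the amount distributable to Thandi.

Thandi receives £51,000.

Gideon takes one-third of £229,500 = £76,500. The remaining £153,000 passes to the descendants.
The descendants' portion (£153,000) is divided into 3 shares of £51,000: Kaspar takes £51,000; Henrik's £51,000 share passes to Henrik's issue; Bilal's £51,000 share passes to Bilal's issue.
Henrik's share (£51,000) is divided into 3 shares of £17,000: Delphine, Idris, and Farrukh each take £17,000.
Bilal's share (£51,000) passes entirely to Thandi.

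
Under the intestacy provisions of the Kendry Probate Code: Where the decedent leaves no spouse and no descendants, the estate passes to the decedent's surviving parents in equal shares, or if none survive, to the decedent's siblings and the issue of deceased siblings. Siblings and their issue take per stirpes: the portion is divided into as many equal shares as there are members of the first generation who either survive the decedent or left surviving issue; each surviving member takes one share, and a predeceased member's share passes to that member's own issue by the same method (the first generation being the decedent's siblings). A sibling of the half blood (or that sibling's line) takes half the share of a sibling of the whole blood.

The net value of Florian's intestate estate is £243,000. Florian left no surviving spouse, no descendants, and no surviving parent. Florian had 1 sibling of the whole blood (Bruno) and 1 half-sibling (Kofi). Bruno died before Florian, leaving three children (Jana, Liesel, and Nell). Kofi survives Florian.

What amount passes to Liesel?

The entire £243,000 passes to the siblings and their issue.
Counting each half-blood sibling's line as half a unit, there are 3/2 units in £243,000, so one unit is £162,000. Whole-blood lines (Bruno) take £162,000 each; half-blood lines (Kofi) take £81,000 each.
Bruno's share (£162,000) is divided into 3 shares of £54,000: Jana, Liesel, and Nell each take £54,000.

Liesel receives £54,000.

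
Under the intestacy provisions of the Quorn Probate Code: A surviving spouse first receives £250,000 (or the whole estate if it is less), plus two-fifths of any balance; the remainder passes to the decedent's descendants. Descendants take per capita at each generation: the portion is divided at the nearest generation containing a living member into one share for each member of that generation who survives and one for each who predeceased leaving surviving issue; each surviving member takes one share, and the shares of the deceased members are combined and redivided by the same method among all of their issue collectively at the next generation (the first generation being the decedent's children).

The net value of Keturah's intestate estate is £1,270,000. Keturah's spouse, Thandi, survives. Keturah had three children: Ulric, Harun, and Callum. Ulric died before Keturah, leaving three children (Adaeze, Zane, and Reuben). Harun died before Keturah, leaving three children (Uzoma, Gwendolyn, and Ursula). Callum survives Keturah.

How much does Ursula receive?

Thandi first takes £250,000, leaving a balance of £1,020,000. Thandi then takes two-fifths of the balance (£408,000), for a total of £658,000. The remaining £612,000 passes to the descendants.
The descendants' portion (£612,000) is divided at the children's generation into 3 shares of £204,000. Callum takes £204,000. The 2 shares of the deceased (Ulric and Harun) are combined into a pool of £408,000.
That pool (£408,000) is divided at the grandchildren's generation equally among Adaeze, Zane, Reuben, Uzoma, Gwendolyn, and Ursula: £68,000 each.

Ursula receives £68,000.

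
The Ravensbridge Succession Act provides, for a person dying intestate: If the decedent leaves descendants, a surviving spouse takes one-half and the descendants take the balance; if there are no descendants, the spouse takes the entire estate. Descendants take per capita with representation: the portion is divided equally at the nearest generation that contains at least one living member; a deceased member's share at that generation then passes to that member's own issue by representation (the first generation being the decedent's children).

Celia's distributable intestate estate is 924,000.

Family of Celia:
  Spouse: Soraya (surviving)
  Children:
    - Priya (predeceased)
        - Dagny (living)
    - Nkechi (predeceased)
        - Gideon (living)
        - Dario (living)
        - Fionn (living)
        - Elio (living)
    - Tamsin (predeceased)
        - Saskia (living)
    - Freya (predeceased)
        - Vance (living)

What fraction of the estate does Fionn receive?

Fionn receives 1/14 of the estate.

Soraya takes one-half of 924,000 = 462,000. The remaining 462,000 passes to the descendants.
No child survives, so the initial division is made at the grandchildren's generation.
The descendants' portion (462,000) is divided into 7 shares of 66,000: Dagny, Gideon, Dario, Fionn, Elio, Saskia, and Vance each take 66,000.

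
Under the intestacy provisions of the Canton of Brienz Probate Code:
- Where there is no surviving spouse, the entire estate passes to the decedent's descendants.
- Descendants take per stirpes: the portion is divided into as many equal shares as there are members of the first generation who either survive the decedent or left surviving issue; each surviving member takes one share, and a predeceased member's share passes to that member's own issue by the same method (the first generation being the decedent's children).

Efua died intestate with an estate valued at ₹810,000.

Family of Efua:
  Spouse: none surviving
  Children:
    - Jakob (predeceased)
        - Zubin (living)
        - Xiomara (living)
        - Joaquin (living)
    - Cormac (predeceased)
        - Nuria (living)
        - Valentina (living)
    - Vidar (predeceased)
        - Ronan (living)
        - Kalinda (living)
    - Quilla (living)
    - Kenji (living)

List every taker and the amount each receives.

Zubin: ₹54,000; Xiomara: ₹54,000; Joaquin: ₹54,000; Nuria: ₹81,000; Valentina: ₹81,000; Ronan: ₹81,000; Kalinda: ₹81,000; Quilla: ₹162,000; Kenji: ₹162,000

The entire ₹810,000 passes to the descendants.
That amount (₹810,000) is divided into 5 shares of ₹162,000: Quilla and Kenji each take ₹162,000; Jakob's ₹162,000 share passes to Jakob's issue; Cormac's ₹162,000 share passes to Cormac's issue; Vidar's ₹162,000 share passes to Vidar's issue.
Jakob's share (₹162,000) is divided into 3 shares of ₹54,000: Zubin, Xiomara, and Joaquin each take ₹54,000.
Cormac's share (₹162,000) is divided into 2 shares of ₹81,000: Nuria and Valentina each take ₹81,000.
Vidar's share (₹162,000) is divided into 2 shares of ₹81,000: Ronan and Kalinda each take ₹81,000.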